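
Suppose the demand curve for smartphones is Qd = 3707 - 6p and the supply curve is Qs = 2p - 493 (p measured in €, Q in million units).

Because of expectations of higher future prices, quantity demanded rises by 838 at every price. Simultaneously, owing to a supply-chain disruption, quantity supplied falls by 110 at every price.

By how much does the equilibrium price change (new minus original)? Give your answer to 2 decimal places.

Before the shock: 3707 - 6p = 2p - 493 ⇒ 4200 = 8p ⇒ p = 525, Q = 557.
The new curves are Qd = 4545 - 6p (demand) and Qs = 2p - 603 (supply).
Clearing the new market: 4545 - 6p = 2p - 603, so p = 643.5 and Q = 684.
Δp = 643.5 − 525 = +118.50.

+118.50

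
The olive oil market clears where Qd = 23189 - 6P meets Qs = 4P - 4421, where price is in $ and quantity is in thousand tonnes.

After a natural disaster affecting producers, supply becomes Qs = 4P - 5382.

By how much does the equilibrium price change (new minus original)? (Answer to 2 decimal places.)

+96.10

Before the shock: 23189 - 6P = 4P - 4421 ⇒ 27610 = 10P ⇒ P = 2761, Q = 6623.
The new curves are Qd = 23189 - 6P (demand) and Qs = 4P - 5382 (supply).
Equate the new curves: 23189 - 6P = 4P - 5382, giving 28571 = 10P, P = 2857.1, Q = 6046.4.
ΔP = 2857.1 − 2761 = +96.10.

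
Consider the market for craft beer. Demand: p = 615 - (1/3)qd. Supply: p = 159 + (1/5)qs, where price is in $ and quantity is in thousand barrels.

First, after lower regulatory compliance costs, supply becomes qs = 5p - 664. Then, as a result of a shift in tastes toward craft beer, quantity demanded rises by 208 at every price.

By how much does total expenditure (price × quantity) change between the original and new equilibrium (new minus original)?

Solve the original market: 1845 - 3p = 5p - 795, hence p = 330 and q = 855.
The new curves are qd = 2053 - 3p (demand) and qs = 5p - 664 (supply).
New equilibrium: 2053 - 3p = 5p - 664 ⇒ 2717 = 8p ⇒ p = 339.625, q = 1034.125.
Expenditure moves from 330×855 = 282150 to 339.625×1034.125 = 351214.703125; change = +69064.703125.

+69064.703125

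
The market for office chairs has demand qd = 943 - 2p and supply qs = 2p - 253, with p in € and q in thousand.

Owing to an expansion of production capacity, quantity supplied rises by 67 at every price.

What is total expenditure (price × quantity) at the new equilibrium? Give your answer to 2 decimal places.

106831.63

Before the shock: 943 - 2p = 2p - 253 ⇒ 1196 = 4p ⇒ p = 299, q = 345.
After the shift, demand is qd = 943 - 2p and supply is qs = 2p - 186.
Clearing the new market: 943 - 2p = 2p - 186, so p = 282.25 and q = 378.5.
New expenditure = 282.25 × 378.5 = 106831.63.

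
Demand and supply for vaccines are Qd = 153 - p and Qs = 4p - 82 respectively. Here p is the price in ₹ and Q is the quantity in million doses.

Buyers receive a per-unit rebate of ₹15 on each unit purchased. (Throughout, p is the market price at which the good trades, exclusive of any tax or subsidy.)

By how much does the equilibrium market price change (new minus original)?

Before the shock: 153 - p = 4p - 82 ⇒ 235 = 5p ⇒ p = 47, Q = 106.
Since buyers' out-of-pocket price is the market price minus the rebate, the effective demand curve becomes Qd = 168 - p.
Clearing the new market: 168 - p = 4p - 82, so p = 50 and Q = 118.
Δp = 50 − 47 = +3.

+3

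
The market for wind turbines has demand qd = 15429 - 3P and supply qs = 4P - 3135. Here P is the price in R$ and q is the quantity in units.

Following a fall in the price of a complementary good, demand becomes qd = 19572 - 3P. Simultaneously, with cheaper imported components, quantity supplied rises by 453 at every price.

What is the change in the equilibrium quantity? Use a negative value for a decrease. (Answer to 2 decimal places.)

+2561.57

Initially, 15429 - 3P = 4P - 3135, so 18564 = 7P and P = 2652, q = 7473.
The shock moves the curves to qd = 19572 - 3P and qs = 4P - 2682.
Equate the new curves: 19572 - 3P = 4P - 2682, giving 22254 = 7P, P = 22254/7 ≈ 3179.1429, q = 70242/7 ≈ 10034.5714.
Δq = 10034.5714 − 7473 = +2561.57.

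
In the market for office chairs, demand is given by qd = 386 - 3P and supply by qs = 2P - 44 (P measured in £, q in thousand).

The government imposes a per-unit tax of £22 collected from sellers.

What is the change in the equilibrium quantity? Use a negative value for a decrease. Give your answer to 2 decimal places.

-26.40

Before the shock: 386 - 3P = 2P - 44 ⇒ 430 = 5P ⇒ P = 86, q = 128.
Since sellers keep the price net of the tax, the effective supply curve becomes qs = 2P - 88.
New equilibrium: 386 - 3P = 2P - 88 ⇒ 474 = 5P ⇒ P = 94.8, q = 101.6.
Δq = 101.6 − 128 = -26.40.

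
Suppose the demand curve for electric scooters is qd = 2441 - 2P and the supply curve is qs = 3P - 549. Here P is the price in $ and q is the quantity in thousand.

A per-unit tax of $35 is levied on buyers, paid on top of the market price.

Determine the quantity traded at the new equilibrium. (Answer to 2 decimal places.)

Solve the original market: 2441 - 2P = 3P - 549, hence P = 598 and q = 1245.
Since buyers pay the price plus the tax, the effective demand curve becomes qd = 2371 - 2P.
Setting them equal: 2371 - 2P = 3P - 549 → 2920 = 5P, so P = 584 and q = 1203.

1203.00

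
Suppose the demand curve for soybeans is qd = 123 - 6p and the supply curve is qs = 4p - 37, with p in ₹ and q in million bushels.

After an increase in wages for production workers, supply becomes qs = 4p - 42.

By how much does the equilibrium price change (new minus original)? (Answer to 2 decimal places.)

Initially, 123 - 6p = 4p - 37, so 160 = 10p and p = 16, q = 27.
With the change applied: demand qd = 123 - 6p, supply qs = 4p - 42.
Setting them equal: 123 - 6p = 4p - 42 → 165 = 10p, so p = 16.5 and q = 24.
Δp = 16.5 − 16 = +0.50.

+0.50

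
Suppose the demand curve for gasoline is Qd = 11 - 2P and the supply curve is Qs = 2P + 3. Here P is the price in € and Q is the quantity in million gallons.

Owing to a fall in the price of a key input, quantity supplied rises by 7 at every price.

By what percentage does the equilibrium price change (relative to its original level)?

Initially, 11 - 2P = 2P + 3, so 8 = 4P and P = 2, Q = 7.
With the change applied: demand Qd = 11 - 2P, supply Qs = 2P + 10.
Setting them equal: 11 - 2P = 2P + 10 → 1 = 4P, so P = 0.25 and Q = 10.5.
%ΔP = (0.25 − 2) / 2 × 100 = -87.5%.

-87.5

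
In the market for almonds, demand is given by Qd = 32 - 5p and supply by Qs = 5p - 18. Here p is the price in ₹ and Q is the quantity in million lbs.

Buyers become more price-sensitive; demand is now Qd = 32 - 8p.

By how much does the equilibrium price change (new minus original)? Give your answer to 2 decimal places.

Before the shock: 32 - 5p = 5p - 18 ⇒ 50 = 10p ⇒ p = 5, Q = 7.
After the shift, demand is Qd = 32 - 8p and supply is Qs = 5p - 18.
Clearing the new market: 32 - 8p = 5p - 18, so p = 50/13 ≈ 3.8462 and Q = 16/13 ≈ 1.2308.
Δp = 3.8462 − 5 = -1.15.

-1.15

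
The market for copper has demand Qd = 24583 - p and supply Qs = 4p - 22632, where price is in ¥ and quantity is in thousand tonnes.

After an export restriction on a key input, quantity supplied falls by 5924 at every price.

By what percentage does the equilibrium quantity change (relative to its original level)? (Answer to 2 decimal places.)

Before the shock: 24583 - p = 4p - 22632 ⇒ 47215 = 5p ⇒ p = 9443, Q = 15140.
The shock moves the curves to Qd = 24583 - p and Qs = 4p - 28556.
Setting them equal: 24583 - p = 4p - 28556 → 53139 = 5p, so p = 10627.8 and Q = 13955.2.
%ΔQ = (13955.2 − 15140) / 15140 × 100 = -7.83%.

-7.83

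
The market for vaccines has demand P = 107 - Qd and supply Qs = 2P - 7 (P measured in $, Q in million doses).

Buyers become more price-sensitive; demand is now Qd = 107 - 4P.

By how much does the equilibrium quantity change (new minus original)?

Initially, 107 - P = 2P - 7, so 114 = 3P and P = 38, Q = 69.
With the change applied: demand Qd = 107 - 4P, supply Qs = 2P - 7.
Setting them equal: 107 - 4P = 2P - 7 → 114 = 6P, so P = 19 and Q = 31.
ΔQ = 31 − 69 = -38.

-38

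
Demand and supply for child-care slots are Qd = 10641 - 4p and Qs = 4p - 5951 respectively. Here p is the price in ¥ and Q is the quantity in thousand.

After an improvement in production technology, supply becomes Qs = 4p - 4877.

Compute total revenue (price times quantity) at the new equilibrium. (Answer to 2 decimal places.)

Original equilibrium: 10641 - 4p = 4p - 5951 gives 16592 = 8p, so p = 2074 and Q = 2345.
The shock moves the curves to Qd = 10641 - 4p and Qs = 4p - 4877.
Equate the new curves: 10641 - 4p = 4p - 4877, giving 15518 = 8p, p = 1939.75, Q = 2882.
New expenditure = 1939.75 × 2882 = 5590359.50.

5590359.50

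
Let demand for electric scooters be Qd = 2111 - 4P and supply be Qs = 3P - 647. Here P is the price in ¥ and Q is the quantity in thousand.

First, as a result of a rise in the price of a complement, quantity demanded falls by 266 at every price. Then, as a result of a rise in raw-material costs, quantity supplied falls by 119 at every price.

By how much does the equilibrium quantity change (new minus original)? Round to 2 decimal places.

Original equilibrium: 2111 - 4P = 3P - 647 gives 2758 = 7P, so P = 394 and Q = 535.
The new curves are Qd = 1845 - 4P (demand) and Qs = 3P - 766 (supply).
Equate the new curves: 1845 - 4P = 3P - 766, giving 2611 = 7P, P = 373, Q = 353.
ΔQ = 353 − 535 = -182.00.

-182.00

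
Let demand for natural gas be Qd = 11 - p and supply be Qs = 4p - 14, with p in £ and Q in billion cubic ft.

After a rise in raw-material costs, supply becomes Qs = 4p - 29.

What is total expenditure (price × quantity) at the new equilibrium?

Initially, 11 - p = 4p - 14, so 25 = 5p and p = 5, Q = 6.
The new curves are Qd = 11 - p (demand) and Qs = 4p - 29 (supply).
Setting them equal: 11 - p = 4p - 29 → 40 = 5p, so p = 8 and Q = 3.
New expenditure = 8 × 3 = 24.

24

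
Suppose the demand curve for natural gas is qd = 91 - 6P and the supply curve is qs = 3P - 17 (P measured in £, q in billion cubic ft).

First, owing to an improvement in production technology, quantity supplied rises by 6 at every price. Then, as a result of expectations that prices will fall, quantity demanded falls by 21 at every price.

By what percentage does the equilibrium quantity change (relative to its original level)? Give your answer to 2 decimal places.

Solve the original market: 91 - 6P = 3P - 17, hence P = 12 and q = 19.
The shock moves the curves to qd = 70 - 6P and qs = 3P - 11.
New equilibrium: 70 - 6P = 3P - 11 ⇒ 81 = 9P ⇒ P = 9, q = 16.
%Δq = (16 − 19) / 19 × 100 = -15.79%.

-15.79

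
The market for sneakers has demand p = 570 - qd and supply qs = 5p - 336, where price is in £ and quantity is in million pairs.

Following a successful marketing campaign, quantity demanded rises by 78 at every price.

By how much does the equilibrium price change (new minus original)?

Before the shock: 570 - p = 5p - 336 ⇒ 906 = 6p ⇒ p = 151, q = 419.
The new curves are qd = 648 - p (demand) and qs = 5p - 336 (supply).
Equate the new curves: 648 - p = 5p - 336, giving 984 = 6p, p = 164, q = 484.
Δp = 164 − 151 = +13.

+13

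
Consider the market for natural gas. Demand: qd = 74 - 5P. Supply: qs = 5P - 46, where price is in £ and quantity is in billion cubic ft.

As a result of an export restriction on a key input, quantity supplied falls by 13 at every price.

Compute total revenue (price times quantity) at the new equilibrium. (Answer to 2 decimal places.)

Original equilibrium: 74 - 5P = 5P - 46 gives 120 = 10P, so P = 12 and q = 14.
After the shift, demand is qd = 74 - 5P and supply is qs = 5P - 59.
Setting them equal: 74 - 5P = 5P - 59 → 133 = 10P, so P = 13.3 and q = 7.5.
New expenditure = 13.3 × 7.5 = 99.75.

99.75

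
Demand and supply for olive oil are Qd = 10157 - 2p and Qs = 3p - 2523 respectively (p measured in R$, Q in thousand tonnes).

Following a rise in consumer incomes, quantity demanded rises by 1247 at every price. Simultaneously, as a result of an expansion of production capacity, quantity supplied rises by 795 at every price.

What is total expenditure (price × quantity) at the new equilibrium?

Original equilibrium: 10157 - 2p = 3p - 2523 gives 12680 = 5p, so p = 2536 and Q = 5085.
After the shift, demand is Qd = 11404 - 2p and supply is Qs = 3p - 1728.
New equilibrium: 11404 - 2p = 3p - 1728 ⇒ 13132 = 5p ⇒ p = 2626.4, Q = 6151.2.
New expenditure = 2626.4 × 6151.2 = 16155511.68.

16155511.68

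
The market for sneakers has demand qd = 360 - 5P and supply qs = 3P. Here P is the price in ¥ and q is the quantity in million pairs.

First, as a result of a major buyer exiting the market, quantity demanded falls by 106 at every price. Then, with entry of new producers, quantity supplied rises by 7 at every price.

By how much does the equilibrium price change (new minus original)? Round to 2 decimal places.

-14.13

Original equilibrium: 360 - 5P = 3P gives 360 = 8P, so P = 45 and q = 135.
The shock moves the curves to qd = 254 - 5P and qs = 3P + 7.
Setting them equal: 254 - 5P = 3P + 7 → 247 = 8P, so P = 30.875 and q = 99.625.
ΔP = 30.875 − 45 = -14.13.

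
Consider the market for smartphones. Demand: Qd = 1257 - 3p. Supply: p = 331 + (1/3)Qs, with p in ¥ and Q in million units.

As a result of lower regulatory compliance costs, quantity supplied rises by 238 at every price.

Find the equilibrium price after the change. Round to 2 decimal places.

335.33

Original equilibrium: 1257 - 3p = 3p - 993 gives 2250 = 6p, so p = 375 and Q = 132.
After the shift, demand is Qd = 1257 - 3p and supply is Qs = 3p - 755.
Setting them equal: 1257 - 3p = 3p - 755 → 2012 = 6p, so p = 1006/3 ≈ 335.3333 and Q = 251.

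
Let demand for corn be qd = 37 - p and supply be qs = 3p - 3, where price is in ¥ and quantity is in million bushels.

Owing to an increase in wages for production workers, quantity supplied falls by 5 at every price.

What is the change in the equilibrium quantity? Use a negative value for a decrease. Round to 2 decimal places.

Before the shock: 37 - p = 3p - 3 ⇒ 40 = 4p ⇒ p = 10, q = 27.
With the change applied: demand qd = 37 - p, supply qs = 3p - 8.
Equate the new curves: 37 - p = 3p - 8, giving 45 = 4p, p = 11.25, q = 25.75.
Δq = 25.75 − 27 = -1.25.

-1.25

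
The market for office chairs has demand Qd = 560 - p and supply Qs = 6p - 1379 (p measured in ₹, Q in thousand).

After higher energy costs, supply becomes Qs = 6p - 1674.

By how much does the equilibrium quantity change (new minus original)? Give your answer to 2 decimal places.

Solve the original market: 560 - p = 6p - 1379, hence p = 277 and Q = 283.
With the change applied: demand Qd = 560 - p, supply Qs = 6p - 1674.
New equilibrium: 560 - p = 6p - 1674 ⇒ 2234 = 7p ⇒ p = 2234/7 ≈ 319.1429, Q = 1686/7 ≈ 240.8571.
ΔQ = 240.8571 − 283 = -42.14.

-42.14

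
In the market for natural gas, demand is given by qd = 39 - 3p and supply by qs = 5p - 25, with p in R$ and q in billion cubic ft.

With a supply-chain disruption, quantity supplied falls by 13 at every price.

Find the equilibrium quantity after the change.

Original equilibrium: 39 - 3p = 5p - 25 gives 64 = 8p, so p = 8 and q = 15.
With the change applied: demand qd = 39 - 3p, supply qs = 5p - 38.
New equilibrium: 39 - 3p = 5p - 38 ⇒ 77 = 8p ⇒ p = 9.625, q = 10.125.

10.125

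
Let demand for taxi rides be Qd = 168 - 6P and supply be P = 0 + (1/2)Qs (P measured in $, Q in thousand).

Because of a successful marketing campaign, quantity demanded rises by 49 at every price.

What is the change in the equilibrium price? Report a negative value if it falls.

+6.125

Initially, 168 - 6P = 2P, so 168 = 8P and P = 21, Q = 42.
With the change applied: demand Qd = 217 - 6P, supply Qs = 2P.
Clearing the new market: 217 - 6P = 2P, so P = 27.125 and Q = 54.25.
ΔP = 27.125 − 21 = +6.125.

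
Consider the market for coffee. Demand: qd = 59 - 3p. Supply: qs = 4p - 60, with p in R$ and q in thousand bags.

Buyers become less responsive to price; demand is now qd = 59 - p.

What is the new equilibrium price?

23.8

Solve the original market: 59 - 3p = 4p - 60, hence p = 17 and q = 8.
The new curves are qd = 59 - p (demand) and qs = 4p - 60 (supply).
New equilibrium: 59 - p = 4p - 60 ⇒ 119 = 5p ⇒ p = 23.8, q = 35.2.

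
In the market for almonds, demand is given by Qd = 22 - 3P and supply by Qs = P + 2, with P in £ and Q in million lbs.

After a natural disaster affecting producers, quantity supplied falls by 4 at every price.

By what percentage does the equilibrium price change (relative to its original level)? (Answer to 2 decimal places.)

+20.00

Original equilibrium: 22 - 3P = P + 2 gives 20 = 4P, so P = 5 and Q = 7.
After the shift, demand is Qd = 22 - 3P and supply is Qs = P - 2.
Clearing the new market: 22 - 3P = P - 2, so P = 6 and Q = 4.
%ΔP = (6 − 5) / 5 × 100 = +20.00%.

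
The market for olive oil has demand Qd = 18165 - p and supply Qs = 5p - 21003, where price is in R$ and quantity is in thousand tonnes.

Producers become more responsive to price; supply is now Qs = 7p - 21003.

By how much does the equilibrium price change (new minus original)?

-1632

Initially, 18165 - p = 5p - 21003, so 39168 = 6p and p = 6528, Q = 11637.
After the shift, demand is Qd = 18165 - p and supply is Qs = 7p - 21003.
Clearing the new market: 18165 - p = 7p - 21003, so p = 4896 and Q = 13269.
Δp = 4896 − 6528 = -1632.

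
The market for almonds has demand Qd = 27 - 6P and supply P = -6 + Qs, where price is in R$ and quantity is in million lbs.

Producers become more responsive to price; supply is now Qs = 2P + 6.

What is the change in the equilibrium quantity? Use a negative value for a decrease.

+2.25

Before the shock: 27 - 6P = P + 6 ⇒ 21 = 7P ⇒ P = 3, Q = 9.
The new curves are Qd = 27 - 6P (demand) and Qs = 2P + 6 (supply).
Clearing the new market: 27 - 6P = 2P + 6, so P = 2.625 and Q = 11.25.
ΔQ = 11.25 − 9 = +2.25.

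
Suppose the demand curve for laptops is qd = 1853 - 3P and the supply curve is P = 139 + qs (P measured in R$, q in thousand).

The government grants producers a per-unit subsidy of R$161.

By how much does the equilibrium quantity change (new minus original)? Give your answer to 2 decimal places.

+120.75

Solve the original market: 1853 - 3P = P - 139, hence P = 498 and q = 359.
Since sellers receive the price plus the subsidy, the effective supply curve becomes qs = P + 22.
Setting them equal: 1853 - 3P = P + 22 → 1831 = 4P, so P = 457.75 and q = 479.75.
Δq = 479.75 − 359 = +120.75.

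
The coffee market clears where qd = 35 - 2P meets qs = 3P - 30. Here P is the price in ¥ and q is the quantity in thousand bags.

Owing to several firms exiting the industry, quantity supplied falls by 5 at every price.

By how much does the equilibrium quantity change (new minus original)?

Before the shock: 35 - 2P = 3P - 30 ⇒ 65 = 5P ⇒ P = 13, q = 9.
After the shift, demand is qd = 35 - 2P and supply is qs = 3P - 35.
Setting them equal: 35 - 2P = 3P - 35 → 70 = 5P, so P = 14 and q = 7.
Δq = 7 − 9 = -2.

-2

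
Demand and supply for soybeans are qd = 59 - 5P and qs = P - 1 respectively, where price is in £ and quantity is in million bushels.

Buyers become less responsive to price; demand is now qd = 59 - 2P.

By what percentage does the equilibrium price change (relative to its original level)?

Solve the original market: 59 - 5P = P - 1, hence P = 10 and q = 9.
After the shift, demand is qd = 59 - 2P and supply is qs = P - 1.
New equilibrium: 59 - 2P = P - 1 ⇒ 60 = 3P ⇒ P = 20, q = 19.
%ΔP = (20 − 10) / 10 × 100 = +100%.

+100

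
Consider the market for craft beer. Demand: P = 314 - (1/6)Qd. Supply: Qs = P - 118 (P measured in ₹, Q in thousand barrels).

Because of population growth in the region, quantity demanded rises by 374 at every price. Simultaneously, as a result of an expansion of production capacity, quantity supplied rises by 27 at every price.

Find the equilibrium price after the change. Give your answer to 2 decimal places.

Solve the original market: 1884 - 6P = P - 118, hence P = 286 and Q = 168.
The shock moves the curves to Qd = 2258 - 6P and Qs = P - 91.
Setting them equal: 2258 - 6P = P - 91 → 2349 = 7P, so P = 2349/7 ≈ 335.5714 and Q = 1712/7 ≈ 244.5714.

335.57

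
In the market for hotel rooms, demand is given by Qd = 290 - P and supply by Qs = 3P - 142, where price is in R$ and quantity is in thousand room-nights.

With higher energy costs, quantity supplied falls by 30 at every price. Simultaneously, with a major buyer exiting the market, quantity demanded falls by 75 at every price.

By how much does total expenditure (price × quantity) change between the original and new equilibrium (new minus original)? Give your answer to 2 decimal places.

-8215.31

Before the shock: 290 - P = 3P - 142 ⇒ 432 = 4P ⇒ P = 108, Q = 182.
With the change applied: demand Qd = 215 - P, supply Qs = 3P - 172.
Equate the new curves: 215 - P = 3P - 172, giving 387 = 4P, P = 96.75, Q = 118.25.
Expenditure moves from 108×182 = 19656 to 96.75×118.25 = 11440.6875; change = -8215.31.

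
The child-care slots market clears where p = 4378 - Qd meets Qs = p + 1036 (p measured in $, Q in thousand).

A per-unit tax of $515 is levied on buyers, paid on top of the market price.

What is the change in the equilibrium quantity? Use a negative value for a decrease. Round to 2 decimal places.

-257.50

Solve the original market: 4378 - p = p + 1036, hence p = 1671 and Q = 2707.
Since buyers pay the price plus the tax, the effective demand curve becomes Qd = 3863 - p.
New equilibrium: 3863 - p = p + 1036 ⇒ 2827 = 2p ⇒ p = 1413.5, Q = 2449.5.
ΔQ = 2449.5 − 2707 = -257.50.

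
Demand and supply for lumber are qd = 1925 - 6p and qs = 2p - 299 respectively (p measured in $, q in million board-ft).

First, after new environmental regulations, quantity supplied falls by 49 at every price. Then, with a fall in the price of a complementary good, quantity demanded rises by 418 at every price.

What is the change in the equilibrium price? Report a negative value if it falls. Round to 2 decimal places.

Solve the original market: 1925 - 6p = 2p - 299, hence p = 278 and q = 257.
With the change applied: demand qd = 2343 - 6p, supply qs = 2p - 348.
Setting them equal: 2343 - 6p = 2p - 348 → 2691 = 8p, so p = 336.375 and q = 324.75.
Δp = 336.375 − 278 = +58.38.

+58.38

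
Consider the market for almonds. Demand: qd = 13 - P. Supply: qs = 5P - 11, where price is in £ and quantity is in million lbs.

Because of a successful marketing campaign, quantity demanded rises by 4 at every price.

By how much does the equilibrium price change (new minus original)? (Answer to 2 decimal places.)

Initially, 13 - P = 5P - 11, so 24 = 6P and P = 4, q = 9.
The shock moves the curves to qd = 17 - P and qs = 5P - 11.
Clearing the new market: 17 - P = 5P - 11, so P = 14/3 ≈ 4.6667 and q = 37/3 ≈ 12.3333.
ΔP = 4.6667 − 4 = +0.67.

+0.67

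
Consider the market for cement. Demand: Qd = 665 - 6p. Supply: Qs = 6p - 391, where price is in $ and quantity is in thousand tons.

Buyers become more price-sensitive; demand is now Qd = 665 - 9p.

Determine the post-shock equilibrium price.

70.4

Solve the original market: 665 - 6p = 6p - 391, hence p = 88 and Q = 137.
After the shift, demand is Qd = 665 - 9p and supply is Qs = 6p - 391.
Setting them equal: 665 - 9p = 6p - 391 → 1056 = 15p, so p = 70.4 and Q = 31.4.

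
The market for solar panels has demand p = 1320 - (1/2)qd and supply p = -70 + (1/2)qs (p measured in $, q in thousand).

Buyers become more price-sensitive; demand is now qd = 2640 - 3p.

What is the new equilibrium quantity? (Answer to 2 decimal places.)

1140.00

Solve the original market: 2640 - 2p = 2p + 140, hence p = 625 and q = 1390.
The shock moves the curves to qd = 2640 - 3p and qs = 2p + 140.
Equate the new curves: 2640 - 3p = 2p + 140, giving 2500 = 5p, p = 500, q = 1140.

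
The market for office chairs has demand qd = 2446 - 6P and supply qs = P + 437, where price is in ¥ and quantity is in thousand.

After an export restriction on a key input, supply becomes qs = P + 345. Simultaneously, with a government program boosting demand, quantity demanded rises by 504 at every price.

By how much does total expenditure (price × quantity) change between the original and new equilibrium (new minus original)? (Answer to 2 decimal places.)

+59091.59

Solve the original market: 2446 - 6P = P + 437, hence P = 287 and q = 724.
The shock moves the curves to qd = 2950 - 6P and qs = P + 345.
Setting them equal: 2950 - 6P = P + 345 → 2605 = 7P, so P = 2605/7 ≈ 372.1429 and q = 5020/7 ≈ 717.1429.
Expenditure moves from 287×724 = 207788 to 372.1429×717.1429 = 266879.5918; change = +59091.59.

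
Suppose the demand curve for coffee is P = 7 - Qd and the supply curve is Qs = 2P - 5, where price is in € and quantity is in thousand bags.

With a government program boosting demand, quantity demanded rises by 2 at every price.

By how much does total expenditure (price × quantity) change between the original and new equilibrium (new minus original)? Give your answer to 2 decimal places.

+8.22

Solve the original market: 7 - P = 2P - 5, hence P = 4 and Q = 3.
The new curves are Qd = 9 - P (demand) and Qs = 2P - 5 (supply).
Equate the new curves: 9 - P = 2P - 5, giving 14 = 3P, P = 14/3 ≈ 4.6667, Q = 13/3 ≈ 4.3333.
Expenditure moves from 4×3 = 12 to 4.6667×4.3333 = 20.2222; change = +8.22.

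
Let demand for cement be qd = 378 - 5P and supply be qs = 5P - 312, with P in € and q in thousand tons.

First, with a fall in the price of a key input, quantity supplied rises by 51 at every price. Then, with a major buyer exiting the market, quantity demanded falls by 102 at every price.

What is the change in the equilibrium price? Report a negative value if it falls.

Solve the original market: 378 - 5P = 5P - 312, hence P = 69 and q = 33.
With the change applied: demand qd = 276 - 5P, supply qs = 5P - 261.
Equate the new curves: 276 - 5P = 5P - 261, giving 537 = 10P, P = 53.7, q = 7.5.
ΔP = 53.7 − 69 = -15.3.

-15.3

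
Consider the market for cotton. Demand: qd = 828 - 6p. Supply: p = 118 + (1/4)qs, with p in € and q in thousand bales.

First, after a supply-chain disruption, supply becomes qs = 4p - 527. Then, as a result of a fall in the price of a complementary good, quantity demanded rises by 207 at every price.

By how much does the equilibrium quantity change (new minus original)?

Original equilibrium: 828 - 6p = 4p - 472 gives 1300 = 10p, so p = 130 and q = 48.
The shock moves the curves to qd = 1035 - 6p and qs = 4p - 527.
New equilibrium: 1035 - 6p = 4p - 527 ⇒ 1562 = 10p ⇒ p = 156.2, q = 97.8.
Δq = 97.8 − 48 = +49.8.

+49.8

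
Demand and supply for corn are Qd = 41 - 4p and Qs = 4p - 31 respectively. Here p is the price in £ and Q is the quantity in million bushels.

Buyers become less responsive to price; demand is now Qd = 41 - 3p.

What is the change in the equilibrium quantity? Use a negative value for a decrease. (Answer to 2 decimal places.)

Solve the original market: 41 - 4p = 4p - 31, hence p = 9 and Q = 5.
After the shift, demand is Qd = 41 - 3p and supply is Qs = 4p - 31.
New equilibrium: 41 - 3p = 4p - 31 ⇒ 72 = 7p ⇒ p = 72/7 ≈ 10.2857, Q = 71/7 ≈ 10.1429.
ΔQ = 10.1429 − 5 = +5.14.

+5.14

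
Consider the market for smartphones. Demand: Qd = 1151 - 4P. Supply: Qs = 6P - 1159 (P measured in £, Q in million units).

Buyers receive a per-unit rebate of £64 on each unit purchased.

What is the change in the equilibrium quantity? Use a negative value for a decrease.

Before the shock: 1151 - 4P = 6P - 1159 ⇒ 2310 = 10P ⇒ P = 231, Q = 227.
Since buyers' out-of-pocket price is the market price minus the rebate, the effective demand curve becomes Qd = 1407 - 4P.
Setting them equal: 1407 - 4P = 6P - 1159 → 2566 = 10P, so P = 256.6 and Q = 380.6.
ΔQ = 380.6 − 227 = +153.6.

+153.6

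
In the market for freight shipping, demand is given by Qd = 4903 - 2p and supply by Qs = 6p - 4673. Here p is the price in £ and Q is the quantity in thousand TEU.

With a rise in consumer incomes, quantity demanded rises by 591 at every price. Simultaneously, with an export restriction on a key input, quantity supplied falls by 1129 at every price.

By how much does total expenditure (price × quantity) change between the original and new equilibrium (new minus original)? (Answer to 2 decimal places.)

+766767.00

Original equilibrium: 4903 - 2p = 6p - 4673 gives 9576 = 8p, so p = 1197 and Q = 2509.
The new curves are Qd = 5494 - 2p (demand) and Qs = 6p - 5802 (supply).
Equate the new curves: 5494 - 2p = 6p - 5802, giving 11296 = 8p, p = 1412, Q = 2670.
Expenditure moves from 1197×2509 = 3003273 to 1412×2670 = 3770040; change = +766767.00.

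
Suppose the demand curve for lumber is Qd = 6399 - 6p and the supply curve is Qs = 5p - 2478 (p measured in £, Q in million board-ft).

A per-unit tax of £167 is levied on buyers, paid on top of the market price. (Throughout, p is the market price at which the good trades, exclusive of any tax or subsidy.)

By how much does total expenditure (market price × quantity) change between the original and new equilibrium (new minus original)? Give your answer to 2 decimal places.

Solve the original market: 6399 - 6p = 5p - 2478, hence p = 807 and Q = 1557.
Since buyers pay the price plus the tax, the effective demand curve becomes Qd = 5397 - 6p.
Setting them equal: 5397 - 6p = 5p - 2478 → 7875 = 11p, so p = 7875/11 ≈ 715.9091 and Q = 12117/11 ≈ 1101.5455.
Expenditure moves from 807×1557 = 1256499 to 715.9091×1101.5455 = 788606.4050; change = -467892.60.

-467892.60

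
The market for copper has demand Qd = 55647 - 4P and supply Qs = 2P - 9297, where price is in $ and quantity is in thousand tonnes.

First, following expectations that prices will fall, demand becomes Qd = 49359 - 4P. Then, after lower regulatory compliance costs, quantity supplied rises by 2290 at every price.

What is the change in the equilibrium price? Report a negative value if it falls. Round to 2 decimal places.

-1429.67

Original equilibrium: 55647 - 4P = 2P - 9297 gives 64944 = 6P, so P = 10824 and Q = 12351.
After the shift, demand is Qd = 49359 - 4P and supply is Qs = 2P - 7007.
Equate the new curves: 49359 - 4P = 2P - 7007, giving 56366 = 6P, P = 28183/3 ≈ 9394.3333, Q = 35345/3 ≈ 11781.6667.
ΔP = 9394.3333 − 10824 = -1429.67.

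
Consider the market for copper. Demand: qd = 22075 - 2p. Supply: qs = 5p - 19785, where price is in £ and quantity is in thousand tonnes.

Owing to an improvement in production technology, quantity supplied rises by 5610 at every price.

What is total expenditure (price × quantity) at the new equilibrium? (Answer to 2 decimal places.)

60681760.20

Initially, 22075 - 2p = 5p - 19785, so 41860 = 7p and p = 5980, q = 10115.
The new curves are qd = 22075 - 2p (demand) and qs = 5p - 14175 (supply).
Setting them equal: 22075 - 2p = 5p - 14175 → 36250 = 7p, so p = 36250/7 ≈ 5178.5714 and q = 82025/7 ≈ 11717.8571.
New expenditure = 5178.5714 × 11717.8571 = 60681760.20.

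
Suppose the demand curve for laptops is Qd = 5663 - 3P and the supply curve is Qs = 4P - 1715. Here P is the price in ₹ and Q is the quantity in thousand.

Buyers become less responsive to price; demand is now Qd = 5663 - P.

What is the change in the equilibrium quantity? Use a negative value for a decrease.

Initially, 5663 - 3P = 4P - 1715, so 7378 = 7P and P = 1054, Q = 2501.
The new curves are Qd = 5663 - P (demand) and Qs = 4P - 1715 (supply).
Clearing the new market: 5663 - P = 4P - 1715, so P = 1475.6 and Q = 4187.4.
ΔQ = 4187.4 − 2501 = +1686.4.

+1686.4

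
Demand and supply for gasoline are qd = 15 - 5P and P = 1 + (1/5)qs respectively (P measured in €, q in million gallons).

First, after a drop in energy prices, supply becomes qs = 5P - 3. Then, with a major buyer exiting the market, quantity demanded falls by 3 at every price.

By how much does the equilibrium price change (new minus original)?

-0.5

Before the shock: 15 - 5P = 5P - 5 ⇒ 20 = 10P ⇒ P = 2, q = 5.
The shock moves the curves to qd = 12 - 5P and qs = 5P - 3.
Equate the new curves: 12 - 5P = 5P - 3, giving 15 = 10P, P = 1.5, q = 4.5.
ΔP = 1.5 − 2 = -0.5.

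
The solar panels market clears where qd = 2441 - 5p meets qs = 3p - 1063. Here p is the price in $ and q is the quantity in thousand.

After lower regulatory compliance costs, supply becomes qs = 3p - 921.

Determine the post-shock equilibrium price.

Initially, 2441 - 5p = 3p - 1063, so 3504 = 8p and p = 438, q = 251.
The new curves are qd = 2441 - 5p (demand) and qs = 3p - 921 (supply).
Clearing the new market: 2441 - 5p = 3p - 921, so p = 420.25 and q = 339.75.

420.25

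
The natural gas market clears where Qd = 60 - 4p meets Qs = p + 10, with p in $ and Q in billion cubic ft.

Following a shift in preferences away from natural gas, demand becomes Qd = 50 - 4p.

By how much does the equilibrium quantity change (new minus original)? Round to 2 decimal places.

-2.00

Solve the original market: 60 - 4p = p + 10, hence p = 10 and Q = 20.
The shock moves the curves to Qd = 50 - 4p and Qs = p + 10.
Setting them equal: 50 - 4p = p + 10 → 40 = 5p, so p = 8 and Q = 18.
ΔQ = 18 − 20 = -2.00.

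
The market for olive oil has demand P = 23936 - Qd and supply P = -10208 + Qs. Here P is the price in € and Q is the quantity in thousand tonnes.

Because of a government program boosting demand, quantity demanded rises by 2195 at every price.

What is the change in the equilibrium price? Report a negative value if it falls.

Original equilibrium: 23936 - P = P + 10208 gives 13728 = 2P, so P = 6864 and Q = 17072.
The shock moves the curves to Qd = 26131 - P and Qs = P + 10208.
Clearing the new market: 26131 - P = P + 10208, so P = 7961.5 and Q = 18169.5.
ΔP = 7961.5 − 6864 = +1097.5.

+1097.5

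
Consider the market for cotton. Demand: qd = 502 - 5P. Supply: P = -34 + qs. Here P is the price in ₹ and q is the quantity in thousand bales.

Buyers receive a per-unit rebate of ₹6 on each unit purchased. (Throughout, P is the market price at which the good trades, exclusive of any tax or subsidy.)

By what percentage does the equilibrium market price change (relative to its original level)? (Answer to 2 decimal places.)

+6.41

Original equilibrium: 502 - 5P = P + 34 gives 468 = 6P, so P = 78 and q = 112.
Since buyers' out-of-pocket price is the market price minus the rebate, the effective demand curve becomes qd = 532 - 5P.
New equilibrium: 532 - 5P = P + 34 ⇒ 498 = 6P ⇒ P = 83, q = 117.
%ΔP = (83 − 78) / 78 × 100 = +6.41%.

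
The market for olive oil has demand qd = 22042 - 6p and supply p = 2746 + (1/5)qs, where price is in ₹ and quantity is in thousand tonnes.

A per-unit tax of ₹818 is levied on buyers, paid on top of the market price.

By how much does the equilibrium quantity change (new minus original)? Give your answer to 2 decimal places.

Original equilibrium: 22042 - 6p = 5p - 13730 gives 35772 = 11p, so p = 3252 and q = 2530.
Since buyers pay the price plus the tax, the effective demand curve becomes qd = 17134 - 6p.
Equate the new curves: 17134 - 6p = 5p - 13730, giving 30864 = 11p, p = 30864/11 ≈ 2805.8182, q = 3290/11 ≈ 299.0909.
Δq = 299.0909 − 2530 = -2230.91.

-2230.91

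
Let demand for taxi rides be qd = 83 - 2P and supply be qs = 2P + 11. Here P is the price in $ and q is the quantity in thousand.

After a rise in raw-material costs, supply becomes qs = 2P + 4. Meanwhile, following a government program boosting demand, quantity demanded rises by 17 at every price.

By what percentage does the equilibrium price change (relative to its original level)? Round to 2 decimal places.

Before the shock: 83 - 2P = 2P + 11 ⇒ 72 = 4P ⇒ P = 18, q = 47.
The new curves are qd = 100 - 2P (demand) and qs = 2P + 4 (supply).
Equate the new curves: 100 - 2P = 2P + 4, giving 96 = 4P, P = 24, q = 52.
%ΔP = (24 − 18) / 18 × 100 = +33.33%.

+33.33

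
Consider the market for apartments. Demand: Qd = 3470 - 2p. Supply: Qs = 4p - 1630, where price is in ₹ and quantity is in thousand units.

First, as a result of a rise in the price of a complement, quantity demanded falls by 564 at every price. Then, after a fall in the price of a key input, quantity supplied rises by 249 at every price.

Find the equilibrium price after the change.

714.5

Before the shock: 3470 - 2p = 4p - 1630 ⇒ 5100 = 6p ⇒ p = 850, Q = 1770.
With the change applied: demand Qd = 2906 - 2p, supply Qs = 4p - 1381.
Setting them equal: 2906 - 2p = 4p - 1381 → 4287 = 6p, so p = 714.5 and Q = 1477.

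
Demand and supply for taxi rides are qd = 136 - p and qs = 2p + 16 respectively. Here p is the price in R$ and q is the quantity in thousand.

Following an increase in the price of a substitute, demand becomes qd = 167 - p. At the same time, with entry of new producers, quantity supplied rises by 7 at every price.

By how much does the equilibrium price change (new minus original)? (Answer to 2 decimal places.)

+8.00

Original equilibrium: 136 - p = 2p + 16 gives 120 = 3p, so p = 40 and q = 96.
After the shift, demand is qd = 167 - p and supply is qs = 2p + 23.
Setting them equal: 167 - p = 2p + 23 → 144 = 3p, so p = 48 and q = 119.
Δp = 48 − 40 = +8.00.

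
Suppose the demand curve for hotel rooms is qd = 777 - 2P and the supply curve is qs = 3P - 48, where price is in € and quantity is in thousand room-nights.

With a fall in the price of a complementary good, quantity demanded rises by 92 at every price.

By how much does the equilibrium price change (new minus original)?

Initially, 777 - 2P = 3P - 48, so 825 = 5P and P = 165, q = 447.
The new curves are qd = 869 - 2P (demand) and qs = 3P - 48 (supply).
Equate the new curves: 869 - 2P = 3P - 48, giving 917 = 5P, P = 183.4, q = 502.2.
ΔP = 183.4 − 165 = +18.4.

+18.4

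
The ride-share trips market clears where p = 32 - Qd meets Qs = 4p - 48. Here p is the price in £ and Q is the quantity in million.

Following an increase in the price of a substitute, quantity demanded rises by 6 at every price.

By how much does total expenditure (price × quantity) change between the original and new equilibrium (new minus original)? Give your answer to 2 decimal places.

+101.76

Solve the original market: 32 - p = 4p - 48, hence p = 16 and Q = 16.
The shock moves the curves to Qd = 38 - p and Qs = 4p - 48.
Equate the new curves: 38 - p = 4p - 48, giving 86 = 5p, p = 17.2, Q = 20.8.
Expenditure moves from 16×16 = 256 to 17.2×20.8 = 357.76; change = +101.76.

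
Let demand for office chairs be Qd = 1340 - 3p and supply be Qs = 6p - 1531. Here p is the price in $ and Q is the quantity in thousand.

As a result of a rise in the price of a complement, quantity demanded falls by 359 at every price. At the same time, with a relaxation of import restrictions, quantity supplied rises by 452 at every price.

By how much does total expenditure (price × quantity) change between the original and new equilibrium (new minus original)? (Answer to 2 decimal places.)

-54807.37

Solve the original market: 1340 - 3p = 6p - 1531, hence p = 319 and Q = 383.
After the shift, demand is Qd = 981 - 3p and supply is Qs = 6p - 1079.
Equate the new curves: 981 - 3p = 6p - 1079, giving 2060 = 9p, p = 2060/9 ≈ 228.8889, Q = 883/3 ≈ 294.3333.
Expenditure moves from 319×383 = 122177 to 228.8889×294.3333 = 67369.6296; change = -54807.37.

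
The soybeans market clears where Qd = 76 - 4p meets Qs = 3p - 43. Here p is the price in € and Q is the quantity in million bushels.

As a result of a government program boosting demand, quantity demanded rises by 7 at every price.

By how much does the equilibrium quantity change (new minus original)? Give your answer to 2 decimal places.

+3.00

Before the shock: 76 - 4p = 3p - 43 ⇒ 119 = 7p ⇒ p = 17, Q = 8.
The new curves are Qd = 83 - 4p (demand) and Qs = 3p - 43 (supply).
New equilibrium: 83 - 4p = 3p - 43 ⇒ 126 = 7p ⇒ p = 18, Q = 11.
ΔQ = 11 − 8 = +3.00.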